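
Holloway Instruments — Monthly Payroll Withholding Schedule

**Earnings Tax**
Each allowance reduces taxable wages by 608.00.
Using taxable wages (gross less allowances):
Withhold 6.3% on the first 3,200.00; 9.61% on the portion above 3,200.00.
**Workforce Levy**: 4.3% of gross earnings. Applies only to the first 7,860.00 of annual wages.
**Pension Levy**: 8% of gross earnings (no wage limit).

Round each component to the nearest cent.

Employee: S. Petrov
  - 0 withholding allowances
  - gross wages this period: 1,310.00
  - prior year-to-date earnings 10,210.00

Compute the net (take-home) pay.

Earnings Tax: taxable = 1,310.00
  6.3% × 1,310.00 = 82.53
Workforce Levy: YTD 10,210.00 ≥ cap 7,860.00 → 0.00
Pension Levy: 8% × 1,310.00 = 104.80
Total withheld: 82.53 + 0.00 + 104.80 = 187.33
Net pay: 1,310.00 − 187.33 = 1,122.67

1,122.67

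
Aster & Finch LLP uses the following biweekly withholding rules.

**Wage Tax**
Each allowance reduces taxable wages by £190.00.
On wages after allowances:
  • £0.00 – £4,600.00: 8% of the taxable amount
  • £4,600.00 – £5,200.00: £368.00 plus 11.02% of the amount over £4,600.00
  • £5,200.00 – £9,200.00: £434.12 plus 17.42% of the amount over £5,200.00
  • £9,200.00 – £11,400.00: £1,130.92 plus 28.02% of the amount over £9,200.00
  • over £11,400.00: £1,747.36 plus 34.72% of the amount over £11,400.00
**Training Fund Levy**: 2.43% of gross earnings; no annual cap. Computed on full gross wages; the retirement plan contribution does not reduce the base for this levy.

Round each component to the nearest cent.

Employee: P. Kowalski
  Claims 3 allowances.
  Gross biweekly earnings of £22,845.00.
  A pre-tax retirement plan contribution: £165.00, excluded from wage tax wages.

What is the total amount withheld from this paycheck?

£6,021.00

Wage Tax: taxable = £22,845.00 − £165.00 − 3×£190.00 = £22,110.00
  £1,747.36 + 34.72% × (£22,110.00 − £11,400.00) = £1,747.36 + 34.72% × £10,710.00 = £5,465.87
Training Fund Levy: 2.43% × £22,845.00 = £555.13
Total: £5,465.87 + £555.13 = £6,021.00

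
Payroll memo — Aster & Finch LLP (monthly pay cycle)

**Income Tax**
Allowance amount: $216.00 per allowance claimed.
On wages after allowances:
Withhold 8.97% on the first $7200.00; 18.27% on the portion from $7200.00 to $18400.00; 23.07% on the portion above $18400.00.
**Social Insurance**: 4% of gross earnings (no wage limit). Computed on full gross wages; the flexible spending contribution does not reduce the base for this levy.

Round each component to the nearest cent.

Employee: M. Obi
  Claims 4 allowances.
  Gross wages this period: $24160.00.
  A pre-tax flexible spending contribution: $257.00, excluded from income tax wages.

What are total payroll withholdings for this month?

Income Tax: taxable = $24160.00 − $257.00 − 4×$216.00 = $23039.00
  $2692.08 + 23.07% × ($23039.00 − $18400.00) = $2692.08 + 23.07% × $4639.00 = $3762.30
Social Insurance: 4% × $24160.00 = $966.40
Total: $3762.30 + $966.40 = $4728.70

$4728.70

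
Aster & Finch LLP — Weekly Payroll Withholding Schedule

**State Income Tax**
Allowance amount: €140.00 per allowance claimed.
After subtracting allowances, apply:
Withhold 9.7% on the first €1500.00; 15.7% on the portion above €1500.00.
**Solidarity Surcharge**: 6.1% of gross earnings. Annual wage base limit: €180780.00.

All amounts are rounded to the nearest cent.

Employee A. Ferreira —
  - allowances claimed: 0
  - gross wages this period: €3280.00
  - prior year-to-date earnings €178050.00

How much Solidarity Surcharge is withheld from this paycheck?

Solidarity Surcharge: cap €180780.00 − YTD €178050.00 = €2730.00 subject; 6.1% × €2730.00 = €166.53

€166.53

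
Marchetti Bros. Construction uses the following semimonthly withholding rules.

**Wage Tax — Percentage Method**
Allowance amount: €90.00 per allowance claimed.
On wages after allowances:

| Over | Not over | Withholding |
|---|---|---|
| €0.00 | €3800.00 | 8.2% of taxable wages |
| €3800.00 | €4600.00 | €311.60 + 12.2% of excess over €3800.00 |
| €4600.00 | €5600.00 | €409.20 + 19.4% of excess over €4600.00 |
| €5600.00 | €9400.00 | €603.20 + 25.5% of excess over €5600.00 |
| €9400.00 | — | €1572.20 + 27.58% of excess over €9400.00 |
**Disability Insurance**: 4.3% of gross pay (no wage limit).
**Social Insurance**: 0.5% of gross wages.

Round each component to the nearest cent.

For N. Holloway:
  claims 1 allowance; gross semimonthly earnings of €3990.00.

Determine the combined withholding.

€515.32

Wage Tax: taxable = €3990.00 − 1×€90.00 = €3900.00
  €311.60 + 12.2% × (€3900.00 − €3800.00) = €311.60 + 12.2% × €100.00 = €323.80
Disability Insurance: 4.3% × €3990.00 = €171.57
Social Insurance: 0.5% × €3990.00 = €19.95
Total: €323.80 + €171.57 + €19.95 = €515.32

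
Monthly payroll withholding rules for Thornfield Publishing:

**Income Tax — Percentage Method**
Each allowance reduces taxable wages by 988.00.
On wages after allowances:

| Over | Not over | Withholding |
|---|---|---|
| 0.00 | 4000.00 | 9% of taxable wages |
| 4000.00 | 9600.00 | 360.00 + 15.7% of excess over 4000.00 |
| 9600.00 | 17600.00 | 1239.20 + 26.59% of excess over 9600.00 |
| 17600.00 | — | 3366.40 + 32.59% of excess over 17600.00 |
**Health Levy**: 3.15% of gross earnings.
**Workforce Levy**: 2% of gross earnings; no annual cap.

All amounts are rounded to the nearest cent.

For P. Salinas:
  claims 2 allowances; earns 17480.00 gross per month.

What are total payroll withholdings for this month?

Income Tax: taxable = 17480.00 − 2×988.00 = 15504.00
  1239.20 + 26.59% × (15504.00 − 9600.00) = 1239.20 + 26.59% × 5904.00 = 2809.07
Health Levy: 3.15% × 17480.00 = 550.62
Workforce Levy: 2% × 17480.00 = 349.60
Total: 2809.07 + 550.62 + 349.60 = 3709.29

3709.29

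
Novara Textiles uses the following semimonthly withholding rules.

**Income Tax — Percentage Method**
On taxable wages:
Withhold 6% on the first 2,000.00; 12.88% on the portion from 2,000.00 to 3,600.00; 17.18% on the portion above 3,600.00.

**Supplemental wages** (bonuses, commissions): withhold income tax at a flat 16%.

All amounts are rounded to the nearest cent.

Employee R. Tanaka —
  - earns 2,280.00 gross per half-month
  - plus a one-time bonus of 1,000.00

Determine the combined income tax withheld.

316.06

Income Tax: taxable = 2,280.00
  120.00 + 12.88% × (2,280.00 − 2,000.00) = 120.00 + 12.88% × 280.00 = 156.06
Supplemental (16% flat on bonus): 16% × 1,000.00 = 160.00
Total income tax: 156.06 + 160.00 = 316.06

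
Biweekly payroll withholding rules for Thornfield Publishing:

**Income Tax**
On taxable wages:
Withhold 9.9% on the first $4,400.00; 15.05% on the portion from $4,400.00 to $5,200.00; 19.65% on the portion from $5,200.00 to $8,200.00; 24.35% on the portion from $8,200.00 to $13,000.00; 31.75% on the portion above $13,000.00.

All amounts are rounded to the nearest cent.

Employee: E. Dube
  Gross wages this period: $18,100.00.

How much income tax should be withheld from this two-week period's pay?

Income Tax: taxable = $18,100.00
  $2,314.30 + 31.75% × ($18,100.00 − $13,000.00) = $2,314.30 + 31.75% × $5,100.00 = $3,933.55

$3,933.55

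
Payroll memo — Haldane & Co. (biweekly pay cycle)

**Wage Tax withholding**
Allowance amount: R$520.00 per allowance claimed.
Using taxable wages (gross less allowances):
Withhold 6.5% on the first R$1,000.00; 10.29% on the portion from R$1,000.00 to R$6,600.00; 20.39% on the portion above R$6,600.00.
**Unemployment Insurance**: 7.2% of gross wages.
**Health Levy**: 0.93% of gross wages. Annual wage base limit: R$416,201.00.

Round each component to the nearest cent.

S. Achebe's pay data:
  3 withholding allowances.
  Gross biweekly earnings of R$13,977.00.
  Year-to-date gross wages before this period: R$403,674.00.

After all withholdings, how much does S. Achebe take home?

R$11,026.83

Wage Tax: taxable = R$13,977.00 − 3×R$520.00 = R$12,417.00
  R$641.24 + 20.39% × (R$12,417.00 − R$6,600.00) = R$641.24 + 20.39% × R$5,817.00 = R$1,827.33
Unemployment Insurance: 7.2% × R$13,977.00 = R$1,006.34
Health Levy: cap R$416,201.00 − YTD R$403,674.00 = R$12,527.00 subject; 0.93% × R$12,527.00 = R$116.50
Total withheld: R$1,827.33 + R$1,006.34 + R$116.50 = R$2,950.17
Net pay: R$13,977.00 − R$2,950.17 = R$11,026.83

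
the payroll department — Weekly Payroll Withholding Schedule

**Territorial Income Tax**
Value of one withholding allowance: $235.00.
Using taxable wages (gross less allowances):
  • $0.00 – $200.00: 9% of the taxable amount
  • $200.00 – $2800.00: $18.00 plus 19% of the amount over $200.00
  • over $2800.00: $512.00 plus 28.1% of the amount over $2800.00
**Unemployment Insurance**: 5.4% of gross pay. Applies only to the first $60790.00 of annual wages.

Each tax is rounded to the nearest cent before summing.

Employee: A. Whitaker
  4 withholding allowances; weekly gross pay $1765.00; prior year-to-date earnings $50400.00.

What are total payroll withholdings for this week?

Territorial Income Tax: taxable = $1765.00 − 4×$235.00 = $825.00
  $18.00 + 19% × ($825.00 − $200.00) = $18.00 + 19% × $625.00 = $136.75
Unemployment Insurance: 5.4% × $1765.00 = $95.31
Total: $136.75 + $95.31 = $232.06

$232.06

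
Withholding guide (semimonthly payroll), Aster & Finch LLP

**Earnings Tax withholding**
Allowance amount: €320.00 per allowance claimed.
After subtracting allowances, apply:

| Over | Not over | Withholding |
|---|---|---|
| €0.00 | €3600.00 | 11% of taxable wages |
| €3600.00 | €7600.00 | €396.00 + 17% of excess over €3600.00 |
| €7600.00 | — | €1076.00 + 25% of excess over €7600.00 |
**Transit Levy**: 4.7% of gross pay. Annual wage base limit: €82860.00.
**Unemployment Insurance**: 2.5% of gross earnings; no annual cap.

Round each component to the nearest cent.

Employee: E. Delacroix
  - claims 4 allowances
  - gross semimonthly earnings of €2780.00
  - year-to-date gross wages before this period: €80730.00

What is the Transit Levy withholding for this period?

Transit Levy: cap €82860.00 − YTD €80730.00 = €2130.00 subject; 4.7% × €2130.00 = €100.11

€100.11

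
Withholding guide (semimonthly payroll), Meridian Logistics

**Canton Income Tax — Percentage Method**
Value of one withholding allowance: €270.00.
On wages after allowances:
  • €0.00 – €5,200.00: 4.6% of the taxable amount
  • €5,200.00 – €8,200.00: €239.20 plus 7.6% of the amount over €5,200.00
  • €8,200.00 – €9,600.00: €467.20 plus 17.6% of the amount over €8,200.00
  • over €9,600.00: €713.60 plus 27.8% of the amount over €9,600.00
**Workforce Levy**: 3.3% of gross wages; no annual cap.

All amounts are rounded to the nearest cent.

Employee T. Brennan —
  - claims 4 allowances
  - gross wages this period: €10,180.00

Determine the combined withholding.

Canton Income Tax: taxable = €10,180.00 − 4×€270.00 = €9,100.00
  €467.20 + 17.6% × (€9,100.00 − €8,200.00) = €467.20 + 17.6% × €900.00 = €625.60
Workforce Levy: 3.3% × €10,180.00 = €335.94
Total: €625.60 + €335.94 = €961.54

€961.54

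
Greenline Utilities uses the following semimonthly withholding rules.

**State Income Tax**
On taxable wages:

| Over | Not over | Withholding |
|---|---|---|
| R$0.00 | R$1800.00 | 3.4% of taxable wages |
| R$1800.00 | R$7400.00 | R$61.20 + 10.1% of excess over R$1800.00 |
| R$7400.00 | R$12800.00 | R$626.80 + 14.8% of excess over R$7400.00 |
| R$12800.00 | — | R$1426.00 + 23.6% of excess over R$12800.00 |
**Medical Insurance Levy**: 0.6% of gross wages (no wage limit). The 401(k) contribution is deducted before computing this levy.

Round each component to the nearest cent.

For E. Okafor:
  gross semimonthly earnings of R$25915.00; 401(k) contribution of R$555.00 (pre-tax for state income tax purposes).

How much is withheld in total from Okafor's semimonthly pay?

R$4542.32

State Income Tax: taxable = R$25915.00 − R$555.00 = R$25360.00
  R$1426.00 + 23.6% × (R$25360.00 − R$12800.00) = R$1426.00 + 23.6% × R$12560.00 = R$4390.16
Medical Insurance Levy: 0.6% × R$25360.00 = R$152.16
Total: R$4390.16 + R$152.16 = R$4542.32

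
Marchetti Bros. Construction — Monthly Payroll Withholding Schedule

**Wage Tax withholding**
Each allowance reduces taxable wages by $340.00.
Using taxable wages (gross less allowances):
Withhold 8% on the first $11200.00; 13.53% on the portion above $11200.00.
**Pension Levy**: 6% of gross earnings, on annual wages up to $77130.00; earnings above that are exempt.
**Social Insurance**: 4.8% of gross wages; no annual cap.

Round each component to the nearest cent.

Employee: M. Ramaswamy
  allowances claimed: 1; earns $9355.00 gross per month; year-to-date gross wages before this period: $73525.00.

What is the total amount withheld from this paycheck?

Wage Tax: taxable = $9355.00 − 1×$340.00 = $9015.00
  8% × $9015.00 = $721.20
Pension Levy: cap $77130.00 − YTD $73525.00 = $3605.00 subject; 6% × $3605.00 = $216.30
Social Insurance: 4.8% × $9355.00 = $449.04
Total: $721.20 + $216.30 + $449.04 = $1386.54

$1386.54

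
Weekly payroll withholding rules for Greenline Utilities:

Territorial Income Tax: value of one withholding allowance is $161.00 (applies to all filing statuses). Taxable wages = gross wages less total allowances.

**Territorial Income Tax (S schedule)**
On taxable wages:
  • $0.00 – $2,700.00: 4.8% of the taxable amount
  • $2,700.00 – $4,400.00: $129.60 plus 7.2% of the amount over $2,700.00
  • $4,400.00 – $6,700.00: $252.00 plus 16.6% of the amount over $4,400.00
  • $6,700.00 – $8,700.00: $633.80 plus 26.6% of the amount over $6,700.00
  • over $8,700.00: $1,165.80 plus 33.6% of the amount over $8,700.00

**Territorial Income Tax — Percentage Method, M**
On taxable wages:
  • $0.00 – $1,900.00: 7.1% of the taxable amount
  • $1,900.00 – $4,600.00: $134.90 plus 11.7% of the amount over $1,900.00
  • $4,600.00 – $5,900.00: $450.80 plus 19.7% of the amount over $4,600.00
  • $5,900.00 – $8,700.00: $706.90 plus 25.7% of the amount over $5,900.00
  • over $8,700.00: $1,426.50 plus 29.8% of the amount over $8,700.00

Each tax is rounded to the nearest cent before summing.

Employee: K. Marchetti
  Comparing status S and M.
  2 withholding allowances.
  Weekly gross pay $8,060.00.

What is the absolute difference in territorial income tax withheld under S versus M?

Territorial Income Tax (S): taxable = $8,060.00 − 2×$161.00 = $7,738.00
  $633.80 + 26.6% × ($7,738.00 − $6,700.00) = $633.80 + 26.6% × $1,038.00 = $909.91
Territorial Income Tax (M): taxable = $8,060.00 − 2×$161.00 = $7,738.00
  $706.90 + 25.7% × ($7,738.00 − $5,900.00) = $706.90 + 25.7% × $1,838.00 = $1,179.27
Difference: |$909.91 − $1,179.27| = $269.36 (higher under M)

$269.36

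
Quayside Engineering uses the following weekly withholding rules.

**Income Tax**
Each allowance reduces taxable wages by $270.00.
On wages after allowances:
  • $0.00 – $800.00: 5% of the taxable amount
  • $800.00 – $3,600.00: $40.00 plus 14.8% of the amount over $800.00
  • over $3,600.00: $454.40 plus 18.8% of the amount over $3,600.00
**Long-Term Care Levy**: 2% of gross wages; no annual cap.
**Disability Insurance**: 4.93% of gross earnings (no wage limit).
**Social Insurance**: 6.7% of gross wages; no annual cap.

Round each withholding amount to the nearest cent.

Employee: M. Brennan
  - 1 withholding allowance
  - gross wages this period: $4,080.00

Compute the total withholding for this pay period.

Income Tax: taxable = $4,080.00 − 1×$270.00 = $3,810.00
  $454.40 + 18.8% × ($3,810.00 − $3,600.00) = $454.40 + 18.8% × $210.00 = $493.88
Long-Term Care Levy: 2% × $4,080.00 = $81.60
Disability Insurance: 4.93% × $4,080.00 = $201.14
Social Insurance: 6.7% × $4,080.00 = $273.36
Total: $493.88 + $81.60 + $201.14 + $273.36 = $1,049.98

$1,049.98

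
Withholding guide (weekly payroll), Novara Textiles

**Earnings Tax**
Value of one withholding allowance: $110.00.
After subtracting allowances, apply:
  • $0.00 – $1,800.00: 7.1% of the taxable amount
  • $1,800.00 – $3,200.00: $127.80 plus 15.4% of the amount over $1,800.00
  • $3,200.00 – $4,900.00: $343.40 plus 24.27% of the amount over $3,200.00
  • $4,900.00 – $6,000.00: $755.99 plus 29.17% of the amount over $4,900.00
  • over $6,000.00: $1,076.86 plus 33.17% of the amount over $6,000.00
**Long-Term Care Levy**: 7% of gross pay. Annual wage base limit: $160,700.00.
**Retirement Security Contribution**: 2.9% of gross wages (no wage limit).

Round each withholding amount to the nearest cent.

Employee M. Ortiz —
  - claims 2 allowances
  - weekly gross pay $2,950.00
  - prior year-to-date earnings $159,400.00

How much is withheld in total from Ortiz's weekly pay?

$447.57

Earnings Tax: taxable = $2,950.00 − 2×$110.00 = $2,730.00
  $127.80 + 15.4% × ($2,730.00 − $1,800.00) = $127.80 + 15.4% × $930.00 = $271.02
Long-Term Care Levy: cap $160,700.00 − YTD $159,400.00 = $1,300.00 subject; 7% × $1,300.00 = $91.00
Retirement Security Contribution: 2.9% × $2,950.00 = $85.55
Total: $271.02 + $91.00 + $85.55 = $447.57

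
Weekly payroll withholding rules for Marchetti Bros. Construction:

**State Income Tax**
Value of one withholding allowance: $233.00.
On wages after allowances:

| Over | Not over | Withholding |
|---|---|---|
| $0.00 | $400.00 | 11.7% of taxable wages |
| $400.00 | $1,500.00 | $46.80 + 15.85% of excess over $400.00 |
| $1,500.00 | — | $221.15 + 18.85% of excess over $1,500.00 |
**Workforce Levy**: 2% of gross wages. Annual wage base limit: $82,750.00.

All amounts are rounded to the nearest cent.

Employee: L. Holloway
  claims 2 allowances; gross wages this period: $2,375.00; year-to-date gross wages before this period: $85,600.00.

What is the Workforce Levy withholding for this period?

$0.00

Workforce Levy: YTD $85,600.00 ≥ cap $82,750.00 → $0.00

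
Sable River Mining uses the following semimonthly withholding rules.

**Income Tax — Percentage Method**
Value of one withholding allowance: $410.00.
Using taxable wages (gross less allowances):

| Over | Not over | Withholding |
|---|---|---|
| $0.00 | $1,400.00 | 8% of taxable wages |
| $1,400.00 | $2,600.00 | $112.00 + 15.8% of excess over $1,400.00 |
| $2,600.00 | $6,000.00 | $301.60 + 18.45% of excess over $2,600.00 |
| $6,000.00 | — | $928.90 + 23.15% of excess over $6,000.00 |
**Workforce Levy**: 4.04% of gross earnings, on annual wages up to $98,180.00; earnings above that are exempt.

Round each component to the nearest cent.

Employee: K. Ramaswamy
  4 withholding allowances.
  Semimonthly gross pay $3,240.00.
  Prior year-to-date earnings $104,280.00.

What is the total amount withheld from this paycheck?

Income Tax: taxable = $3,240.00 − 4×$410.00 = $1,600.00
  $112.00 + 15.8% × ($1,600.00 − $1,400.00) = $112.00 + 15.8% × $200.00 = $143.60
Workforce Levy: YTD $104,280.00 ≥ cap $98,180.00 → $0.00
Total: $143.60 + $0.00 = $143.60

$143.60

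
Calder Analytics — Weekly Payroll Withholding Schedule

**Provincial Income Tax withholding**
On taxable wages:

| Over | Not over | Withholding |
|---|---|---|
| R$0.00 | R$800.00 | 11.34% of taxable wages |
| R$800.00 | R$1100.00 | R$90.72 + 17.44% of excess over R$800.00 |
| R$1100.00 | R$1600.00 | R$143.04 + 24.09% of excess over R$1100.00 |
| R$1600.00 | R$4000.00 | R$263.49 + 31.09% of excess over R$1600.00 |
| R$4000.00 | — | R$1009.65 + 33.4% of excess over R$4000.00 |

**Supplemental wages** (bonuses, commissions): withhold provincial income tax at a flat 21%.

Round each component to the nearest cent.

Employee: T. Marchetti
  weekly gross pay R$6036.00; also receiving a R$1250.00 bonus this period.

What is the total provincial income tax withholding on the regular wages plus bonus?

Provincial Income Tax: taxable = R$6036.00
  R$1009.65 + 33.4% × (R$6036.00 − R$4000.00) = R$1009.65 + 33.4% × R$2036.00 = R$1689.67
Supplemental (21% flat on bonus): 21% × R$1250.00 = R$262.50
Total provincial income tax: R$1689.67 + R$262.50 = R$1952.17

R$1952.17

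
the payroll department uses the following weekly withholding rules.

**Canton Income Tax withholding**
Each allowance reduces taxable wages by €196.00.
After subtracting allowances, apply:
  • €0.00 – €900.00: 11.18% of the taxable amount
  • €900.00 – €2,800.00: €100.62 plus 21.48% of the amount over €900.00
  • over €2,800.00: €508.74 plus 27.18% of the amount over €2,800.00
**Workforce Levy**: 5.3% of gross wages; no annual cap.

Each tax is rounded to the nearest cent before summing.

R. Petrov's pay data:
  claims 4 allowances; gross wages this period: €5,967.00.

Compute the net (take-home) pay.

€4,494.31

Canton Income Tax: taxable = €5,967.00 − 4×€196.00 = €5,183.00
  €508.74 + 27.18% × (€5,183.00 − €2,800.00) = €508.74 + 27.18% × €2,383.00 = €1,156.44
Workforce Levy: 5.3% × €5,967.00 = €316.25
Total withheld: €1,156.44 + €316.25 = €1,472.69
Net pay: €5,967.00 − €1,472.69 = €4,494.31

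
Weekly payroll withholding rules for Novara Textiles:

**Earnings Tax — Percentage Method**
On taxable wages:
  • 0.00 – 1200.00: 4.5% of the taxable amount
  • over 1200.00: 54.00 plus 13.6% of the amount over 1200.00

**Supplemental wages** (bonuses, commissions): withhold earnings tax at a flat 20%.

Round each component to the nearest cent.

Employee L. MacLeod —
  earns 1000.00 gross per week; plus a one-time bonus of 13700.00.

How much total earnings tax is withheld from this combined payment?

2785.00

Earnings Tax: taxable = 1000.00
  4.5% × 1000.00 = 45.00
Supplemental (20% flat on bonus): 20% × 13700.00 = 2740.00
Total earnings tax: 45.00 + 2740.00 = 2785.00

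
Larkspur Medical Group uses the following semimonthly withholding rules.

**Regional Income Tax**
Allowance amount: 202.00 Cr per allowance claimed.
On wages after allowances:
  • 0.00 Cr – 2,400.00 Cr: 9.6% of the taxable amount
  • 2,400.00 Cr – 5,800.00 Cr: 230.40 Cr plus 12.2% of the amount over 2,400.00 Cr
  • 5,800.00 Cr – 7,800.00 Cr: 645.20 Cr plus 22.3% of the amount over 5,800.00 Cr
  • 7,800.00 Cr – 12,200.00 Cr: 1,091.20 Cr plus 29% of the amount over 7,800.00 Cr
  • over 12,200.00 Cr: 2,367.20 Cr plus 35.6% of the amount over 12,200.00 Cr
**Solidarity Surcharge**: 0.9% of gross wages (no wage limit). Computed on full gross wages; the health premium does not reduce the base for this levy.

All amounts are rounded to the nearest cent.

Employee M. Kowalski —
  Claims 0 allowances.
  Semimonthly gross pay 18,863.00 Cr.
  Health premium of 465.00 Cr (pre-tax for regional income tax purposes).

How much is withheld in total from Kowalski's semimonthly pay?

4,743.46 Cr

Regional Income Tax: taxable = 18,863.00 Cr − 465.00 Cr = 18,398.00 Cr
  2,367.20 Cr + 35.6% × (18,398.00 Cr − 12,200.00 Cr) = 2,367.20 Cr + 35.6% × 6,198.00 Cr = 4,573.69 Cr
Solidarity Surcharge: 0.9% × 18,863.00 Cr = 169.77 Cr
Total: 4,573.69 Cr + 169.77 Cr = 4,743.46 Cr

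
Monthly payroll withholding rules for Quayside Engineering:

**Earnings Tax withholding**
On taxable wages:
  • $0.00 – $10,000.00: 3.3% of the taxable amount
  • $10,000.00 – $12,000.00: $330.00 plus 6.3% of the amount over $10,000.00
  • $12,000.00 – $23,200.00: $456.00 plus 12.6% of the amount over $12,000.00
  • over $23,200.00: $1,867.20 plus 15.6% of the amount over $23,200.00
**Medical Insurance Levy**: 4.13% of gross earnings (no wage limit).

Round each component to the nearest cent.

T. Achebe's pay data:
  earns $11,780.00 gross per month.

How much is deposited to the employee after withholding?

$10,851.35

Earnings Tax: taxable = $11,780.00
  $330.00 + 6.3% × ($11,780.00 − $10,000.00) = $330.00 + 6.3% × $1,780.00 = $442.14
Medical Insurance Levy: 4.13% × $11,780.00 = $486.51
Total withheld: $442.14 + $486.51 = $928.65
Net pay: $11,780.00 − $928.65 = $10,851.35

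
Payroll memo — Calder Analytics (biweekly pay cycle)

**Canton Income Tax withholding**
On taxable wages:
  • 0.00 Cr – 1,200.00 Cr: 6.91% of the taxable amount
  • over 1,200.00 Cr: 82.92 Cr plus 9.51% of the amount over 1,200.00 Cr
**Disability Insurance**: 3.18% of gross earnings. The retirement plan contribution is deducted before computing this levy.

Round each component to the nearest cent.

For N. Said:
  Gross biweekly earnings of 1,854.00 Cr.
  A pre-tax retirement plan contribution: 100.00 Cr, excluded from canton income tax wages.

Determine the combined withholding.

Canton Income Tax: taxable = 1,854.00 Cr − 100.00 Cr = 1,754.00 Cr
  82.92 Cr + 9.51% × (1,754.00 Cr − 1,200.00 Cr) = 82.92 Cr + 9.51% × 554.00 Cr = 135.61 Cr
Disability Insurance: 3.18% × 1,754.00 Cr = 55.78 Cr
Total: 135.61 Cr + 55.78 Cr = 191.39 Cr

191.39 Cr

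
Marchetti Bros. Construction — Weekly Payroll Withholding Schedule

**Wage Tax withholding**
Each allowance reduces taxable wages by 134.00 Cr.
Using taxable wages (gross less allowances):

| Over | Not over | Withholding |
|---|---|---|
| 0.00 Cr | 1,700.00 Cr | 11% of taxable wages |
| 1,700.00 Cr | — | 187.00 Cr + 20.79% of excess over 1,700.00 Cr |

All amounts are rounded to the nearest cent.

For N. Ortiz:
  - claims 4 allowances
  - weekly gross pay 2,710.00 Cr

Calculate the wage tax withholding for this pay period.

Wage Tax: taxable = 2,710.00 Cr − 4×134.00 Cr = 2,174.00 Cr
  187.00 Cr + 20.79% × (2,174.00 Cr − 1,700.00 Cr) = 187.00 Cr + 20.79% × 474.00 Cr = 285.54 Cr

285.54 Cr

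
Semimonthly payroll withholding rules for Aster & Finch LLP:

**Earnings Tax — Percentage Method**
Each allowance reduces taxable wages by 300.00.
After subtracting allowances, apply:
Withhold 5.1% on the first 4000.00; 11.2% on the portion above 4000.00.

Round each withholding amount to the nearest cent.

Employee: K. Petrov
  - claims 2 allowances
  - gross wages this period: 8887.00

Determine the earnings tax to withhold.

Earnings Tax: taxable = 8887.00 − 2×300.00 = 8287.00
  204.00 + 11.2% × (8287.00 − 4000.00) = 204.00 + 11.2% × 4287.00 = 684.14

684.14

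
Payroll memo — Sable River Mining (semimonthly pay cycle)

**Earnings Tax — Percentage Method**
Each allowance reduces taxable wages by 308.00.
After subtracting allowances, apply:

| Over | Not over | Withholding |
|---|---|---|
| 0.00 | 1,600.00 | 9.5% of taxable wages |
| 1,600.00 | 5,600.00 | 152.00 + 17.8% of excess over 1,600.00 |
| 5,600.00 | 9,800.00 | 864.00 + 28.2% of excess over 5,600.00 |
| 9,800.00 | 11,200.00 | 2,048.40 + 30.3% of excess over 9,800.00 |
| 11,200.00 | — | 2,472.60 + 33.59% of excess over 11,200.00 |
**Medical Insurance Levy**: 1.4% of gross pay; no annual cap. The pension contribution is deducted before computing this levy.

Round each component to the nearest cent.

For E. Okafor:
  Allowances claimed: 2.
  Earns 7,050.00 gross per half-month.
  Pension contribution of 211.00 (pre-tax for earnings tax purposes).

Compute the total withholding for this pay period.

1,135.44

Earnings Tax: taxable = 7,050.00 − 211.00 − 2×308.00 = 6,223.00
  864.00 + 28.2% × (6,223.00 − 5,600.00) = 864.00 + 28.2% × 623.00 = 1,039.69
Medical Insurance Levy: 1.4% × 6,839.00 = 95.75
Total: 1,039.69 + 95.75 = 1,135.44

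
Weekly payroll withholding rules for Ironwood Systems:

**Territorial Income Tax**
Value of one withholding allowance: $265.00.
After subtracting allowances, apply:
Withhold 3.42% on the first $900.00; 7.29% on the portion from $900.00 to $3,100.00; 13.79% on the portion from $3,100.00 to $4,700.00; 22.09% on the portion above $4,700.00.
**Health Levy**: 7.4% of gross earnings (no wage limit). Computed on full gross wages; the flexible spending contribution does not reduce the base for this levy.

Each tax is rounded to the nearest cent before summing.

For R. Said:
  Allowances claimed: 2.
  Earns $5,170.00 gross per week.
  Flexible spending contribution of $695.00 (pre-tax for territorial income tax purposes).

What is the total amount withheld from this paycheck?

Territorial Income Tax: taxable = $5,170.00 − $695.00 − 2×$265.00 = $3,945.00
  $191.16 + 13.79% × ($3,945.00 − $3,100.00) = $191.16 + 13.79% × $845.00 = $307.69
Health Levy: 7.4% × $5,170.00 = $382.58
Total: $307.69 + $382.58 = $690.27

$690.27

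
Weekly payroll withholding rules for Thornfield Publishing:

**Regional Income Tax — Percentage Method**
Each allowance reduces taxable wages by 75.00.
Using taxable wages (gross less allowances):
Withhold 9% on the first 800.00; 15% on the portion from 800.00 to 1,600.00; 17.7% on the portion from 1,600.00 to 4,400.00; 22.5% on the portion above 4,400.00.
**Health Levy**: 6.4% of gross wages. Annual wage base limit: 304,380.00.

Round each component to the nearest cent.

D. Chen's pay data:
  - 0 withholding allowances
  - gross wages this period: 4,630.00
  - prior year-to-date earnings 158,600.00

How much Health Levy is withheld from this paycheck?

Health Levy: 6.4% × 4,630.00 = 296.32

296.32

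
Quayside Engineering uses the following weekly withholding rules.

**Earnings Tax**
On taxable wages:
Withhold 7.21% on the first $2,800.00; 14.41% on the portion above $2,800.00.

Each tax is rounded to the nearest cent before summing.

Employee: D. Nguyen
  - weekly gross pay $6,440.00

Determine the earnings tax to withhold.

$726.40

Earnings Tax: taxable = $6,440.00
  $201.88 + 14.41% × ($6,440.00 − $2,800.00) = $201.88 + 14.41% × $3,640.00 = $726.40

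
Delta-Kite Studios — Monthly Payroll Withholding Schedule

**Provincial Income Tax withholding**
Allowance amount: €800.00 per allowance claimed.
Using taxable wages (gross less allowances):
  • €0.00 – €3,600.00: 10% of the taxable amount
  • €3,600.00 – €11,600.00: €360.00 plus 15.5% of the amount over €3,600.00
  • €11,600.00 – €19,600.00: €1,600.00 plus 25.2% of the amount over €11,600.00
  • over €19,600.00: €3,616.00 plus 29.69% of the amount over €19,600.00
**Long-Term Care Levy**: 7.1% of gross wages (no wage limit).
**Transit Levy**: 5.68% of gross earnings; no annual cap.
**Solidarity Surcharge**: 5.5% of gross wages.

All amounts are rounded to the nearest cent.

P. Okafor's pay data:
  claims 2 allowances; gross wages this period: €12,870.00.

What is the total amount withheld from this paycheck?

Provincial Income Tax: taxable = €12,870.00 − 2×€800.00 = €11,270.00
  €360.00 + 15.5% × (€11,270.00 − €3,600.00) = €360.00 + 15.5% × €7,670.00 = €1,548.85
Long-Term Care Levy: 7.1% × €12,870.00 = €913.77
Transit Levy: 5.68% × €12,870.00 = €731.02
Solidarity Surcharge: 5.5% × €12,870.00 = €707.85
Total: €1,548.85 + €913.77 + €731.02 + €707.85 = €3,901.49

€3,901.49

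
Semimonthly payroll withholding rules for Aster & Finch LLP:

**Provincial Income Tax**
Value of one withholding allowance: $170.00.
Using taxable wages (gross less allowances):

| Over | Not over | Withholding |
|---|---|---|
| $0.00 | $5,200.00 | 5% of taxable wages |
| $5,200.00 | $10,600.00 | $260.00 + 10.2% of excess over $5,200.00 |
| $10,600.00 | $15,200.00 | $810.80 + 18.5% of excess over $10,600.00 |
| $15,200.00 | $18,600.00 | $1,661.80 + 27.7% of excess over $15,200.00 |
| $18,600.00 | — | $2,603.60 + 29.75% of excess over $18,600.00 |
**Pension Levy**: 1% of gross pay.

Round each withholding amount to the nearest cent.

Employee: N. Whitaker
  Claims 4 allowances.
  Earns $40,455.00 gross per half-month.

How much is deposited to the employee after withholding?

$31,147.29

Provincial Income Tax: taxable = $40,455.00 − 4×$170.00 = $39,775.00
  $2,603.60 + 29.75% × ($39,775.00 − $18,600.00) = $2,603.60 + 29.75% × $21,175.00 = $8,903.16
Pension Levy: 1% × $40,455.00 = $404.55
Total withheld: $8,903.16 + $404.55 = $9,307.71
Net pay: $40,455.00 − $9,307.71 = $31,147.29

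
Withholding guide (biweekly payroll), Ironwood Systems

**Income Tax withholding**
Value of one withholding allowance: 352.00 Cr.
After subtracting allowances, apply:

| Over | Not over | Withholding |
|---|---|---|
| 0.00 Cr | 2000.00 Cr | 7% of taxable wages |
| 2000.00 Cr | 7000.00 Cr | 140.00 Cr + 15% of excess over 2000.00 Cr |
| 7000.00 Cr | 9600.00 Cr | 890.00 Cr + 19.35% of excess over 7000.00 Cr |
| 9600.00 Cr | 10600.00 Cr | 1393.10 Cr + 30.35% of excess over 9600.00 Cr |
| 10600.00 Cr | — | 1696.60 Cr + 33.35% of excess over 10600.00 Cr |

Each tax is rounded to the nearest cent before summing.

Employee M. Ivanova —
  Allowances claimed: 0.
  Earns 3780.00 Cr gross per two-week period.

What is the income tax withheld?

Income Tax: taxable = 3780.00 Cr
  140.00 Cr + 15% × (3780.00 Cr − 2000.00 Cr) = 140.00 Cr + 15% × 1780.00 Cr = 407.00 Cr

407.00 Cr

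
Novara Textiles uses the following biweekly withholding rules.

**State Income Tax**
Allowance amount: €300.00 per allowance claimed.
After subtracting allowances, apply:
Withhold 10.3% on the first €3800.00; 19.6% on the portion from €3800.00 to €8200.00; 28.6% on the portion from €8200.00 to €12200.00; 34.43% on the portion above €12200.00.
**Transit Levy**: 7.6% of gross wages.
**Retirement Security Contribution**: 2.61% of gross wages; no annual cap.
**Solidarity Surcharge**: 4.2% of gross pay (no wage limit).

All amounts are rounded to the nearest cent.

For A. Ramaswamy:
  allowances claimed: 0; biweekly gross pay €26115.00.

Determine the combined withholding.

State Income Tax: taxable = €26115.00
  €2397.80 + 34.43% × (€26115.00 − €12200.00) = €2397.80 + 34.43% × €13915.00 = €7188.73
Transit Levy: 7.6% × €26115.00 = €1984.74
Retirement Security Contribution: 2.61% × €26115.00 = €681.60
Solidarity Surcharge: 4.2% × €26115.00 = €1096.83
Total: €7188.73 + €1984.74 + €681.60 + €1096.83 = €10951.90

€10951.90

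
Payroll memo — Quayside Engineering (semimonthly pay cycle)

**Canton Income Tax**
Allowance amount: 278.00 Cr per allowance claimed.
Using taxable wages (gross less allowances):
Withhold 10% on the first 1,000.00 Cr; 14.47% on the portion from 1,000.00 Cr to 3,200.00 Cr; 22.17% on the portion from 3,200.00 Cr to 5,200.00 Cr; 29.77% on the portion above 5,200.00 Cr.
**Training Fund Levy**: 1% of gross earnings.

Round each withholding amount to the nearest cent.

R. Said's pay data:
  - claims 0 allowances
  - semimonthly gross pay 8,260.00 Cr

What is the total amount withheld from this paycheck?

Canton Income Tax: taxable = 8,260.00 Cr
  861.74 Cr + 29.77% × (8,260.00 Cr − 5,200.00 Cr) = 861.74 Cr + 29.77% × 3,060.00 Cr = 1,772.70 Cr
Training Fund Levy: 1% × 8,260.00 Cr = 82.60 Cr
Total: 1,772.70 Cr + 82.60 Cr = 1,855.30 Cr

1,855.30 Cr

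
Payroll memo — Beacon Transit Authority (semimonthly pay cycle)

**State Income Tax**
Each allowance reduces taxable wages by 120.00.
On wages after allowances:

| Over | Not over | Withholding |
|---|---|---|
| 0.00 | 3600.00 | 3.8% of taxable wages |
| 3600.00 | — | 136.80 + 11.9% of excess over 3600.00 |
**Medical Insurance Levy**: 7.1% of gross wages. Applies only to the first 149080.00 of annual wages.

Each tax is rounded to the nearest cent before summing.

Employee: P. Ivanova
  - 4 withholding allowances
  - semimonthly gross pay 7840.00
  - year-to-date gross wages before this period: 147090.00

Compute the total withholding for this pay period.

State Income Tax: taxable = 7840.00 − 4×120.00 = 7360.00
  136.80 + 11.9% × (7360.00 − 3600.00) = 136.80 + 11.9% × 3760.00 = 584.24
Medical Insurance Levy: cap 149080.00 − YTD 147090.00 = 1990.00 subject; 7.1% × 1990.00 = 141.29
Total: 584.24 + 141.29 = 725.53

725.53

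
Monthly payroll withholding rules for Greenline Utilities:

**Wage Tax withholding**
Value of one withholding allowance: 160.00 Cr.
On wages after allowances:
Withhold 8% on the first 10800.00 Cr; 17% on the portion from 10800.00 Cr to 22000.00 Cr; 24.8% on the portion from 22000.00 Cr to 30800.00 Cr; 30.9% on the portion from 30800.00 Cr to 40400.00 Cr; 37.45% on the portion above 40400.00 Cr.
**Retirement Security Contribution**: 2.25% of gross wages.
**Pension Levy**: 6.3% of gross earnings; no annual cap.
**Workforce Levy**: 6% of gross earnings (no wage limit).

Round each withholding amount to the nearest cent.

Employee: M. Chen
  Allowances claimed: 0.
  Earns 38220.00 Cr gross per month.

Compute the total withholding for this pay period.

Wage Tax: taxable = 38220.00 Cr
  4950.40 Cr + 30.9% × (38220.00 Cr − 30800.00 Cr) = 4950.40 Cr + 30.9% × 7420.00 Cr = 7243.18 Cr
Retirement Security Contribution: 2.25% × 38220.00 Cr = 859.95 Cr
Pension Levy: 6.3% × 38220.00 Cr = 2407.86 Cr
Workforce Levy: 6% × 38220.00 Cr = 2293.20 Cr
Total: 7243.18 Cr + 859.95 Cr + 2407.86 Cr + 2293.20 Cr = 12804.19 Cr

12804.19 Cr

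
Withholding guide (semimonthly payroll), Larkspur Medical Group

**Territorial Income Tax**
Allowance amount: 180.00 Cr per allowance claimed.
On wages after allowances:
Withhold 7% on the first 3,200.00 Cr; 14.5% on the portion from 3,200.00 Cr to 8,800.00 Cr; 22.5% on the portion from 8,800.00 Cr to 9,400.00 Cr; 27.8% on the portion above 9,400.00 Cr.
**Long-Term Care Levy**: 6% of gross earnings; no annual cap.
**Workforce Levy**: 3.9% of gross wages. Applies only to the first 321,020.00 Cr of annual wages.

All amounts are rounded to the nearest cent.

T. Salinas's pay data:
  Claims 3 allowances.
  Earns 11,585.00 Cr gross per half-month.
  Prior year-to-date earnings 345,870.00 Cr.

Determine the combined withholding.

2,323.41 Cr

Territorial Income Tax: taxable = 11,585.00 Cr − 3×180.00 Cr = 11,045.00 Cr
  1,171.00 Cr + 27.8% × (11,045.00 Cr − 9,400.00 Cr) = 1,171.00 Cr + 27.8% × 1,645.00 Cr = 1,628.31 Cr
Long-Term Care Levy: 6% × 11,585.00 Cr = 695.10 Cr
Workforce Levy: YTD 345,870.00 Cr ≥ cap 321,020.00 Cr → 0.00 Cr
Total: 1,628.31 Cr + 695.10 Cr + 0.00 Cr = 2,323.41 Cr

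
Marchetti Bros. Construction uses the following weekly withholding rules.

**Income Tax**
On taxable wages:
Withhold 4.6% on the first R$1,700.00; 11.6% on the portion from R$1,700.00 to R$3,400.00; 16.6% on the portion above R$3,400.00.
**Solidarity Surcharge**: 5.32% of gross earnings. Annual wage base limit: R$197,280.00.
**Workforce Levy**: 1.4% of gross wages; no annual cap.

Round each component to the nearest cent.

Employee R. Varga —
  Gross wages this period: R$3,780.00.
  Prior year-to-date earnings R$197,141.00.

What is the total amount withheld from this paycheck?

Income Tax: taxable = R$3,780.00
  R$275.40 + 16.6% × (R$3,780.00 − R$3,400.00) = R$275.40 + 16.6% × R$380.00 = R$338.48
Solidarity Surcharge: cap R$197,280.00 − YTD R$197,141.00 = R$139.00 subject; 5.32% × R$139.00 = R$7.39
Workforce Levy: 1.4% × R$3,780.00 = R$52.92
Total: R$338.48 + R$7.39 + R$52.92 = R$398.79

R$398.79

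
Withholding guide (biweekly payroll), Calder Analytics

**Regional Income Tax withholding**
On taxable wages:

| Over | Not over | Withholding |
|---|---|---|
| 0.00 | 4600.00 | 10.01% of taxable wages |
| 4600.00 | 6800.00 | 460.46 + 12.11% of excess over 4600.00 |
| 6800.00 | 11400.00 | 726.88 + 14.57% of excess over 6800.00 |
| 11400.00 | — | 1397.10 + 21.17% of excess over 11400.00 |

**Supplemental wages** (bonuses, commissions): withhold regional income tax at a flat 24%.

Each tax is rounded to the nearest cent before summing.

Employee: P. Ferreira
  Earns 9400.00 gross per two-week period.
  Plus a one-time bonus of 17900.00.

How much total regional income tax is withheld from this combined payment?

Regional Income Tax: taxable = 9400.00
  726.88 + 14.57% × (9400.00 − 6800.00) = 726.88 + 14.57% × 2600.00 = 1105.70
Supplemental (24% flat on bonus): 24% × 17900.00 = 4296.00
Total regional income tax: 1105.70 + 4296.00 = 5401.70

5401.70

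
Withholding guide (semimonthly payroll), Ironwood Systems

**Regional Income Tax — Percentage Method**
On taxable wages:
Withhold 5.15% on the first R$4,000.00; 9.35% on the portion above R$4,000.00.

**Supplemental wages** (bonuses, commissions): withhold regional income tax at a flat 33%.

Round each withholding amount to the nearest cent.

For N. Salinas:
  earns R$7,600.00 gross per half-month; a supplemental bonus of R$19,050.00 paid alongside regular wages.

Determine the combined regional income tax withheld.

R$6,829.10

Regional Income Tax: taxable = R$7,600.00
  R$206.00 + 9.35% × (R$7,600.00 − R$4,000.00) = R$206.00 + 9.35% × R$3,600.00 = R$542.60
Supplemental (33% flat on bonus): 33% × R$19,050.00 = R$6,286.50
Total regional income tax: R$542.60 + R$6,286.50 = R$6,829.10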